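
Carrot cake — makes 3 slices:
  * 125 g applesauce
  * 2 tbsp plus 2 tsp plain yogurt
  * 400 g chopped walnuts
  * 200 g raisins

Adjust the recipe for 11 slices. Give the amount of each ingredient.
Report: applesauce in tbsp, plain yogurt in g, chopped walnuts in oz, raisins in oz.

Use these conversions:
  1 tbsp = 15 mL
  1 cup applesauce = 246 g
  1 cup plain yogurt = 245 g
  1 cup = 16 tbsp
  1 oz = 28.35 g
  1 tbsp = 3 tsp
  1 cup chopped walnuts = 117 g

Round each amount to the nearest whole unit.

Scaling factor: 11/3.
applesauce: 125 g × 11/3 ÷ 246 g/cup × 16 tbsp/cup ≈ 30 tbsp
plain yogurt: (2 tbsp + 2 tsp = 8/3 tbsp) × 11/3 ÷ 16 tbsp/cup × 245 g/cup ≈ 150 g
chopped walnuts: 400 g × 11/3 ÷ 28.35 g/oz ≈ 52 oz
raisins: 200 g × 11/3 ÷ 28.35 g/oz ≈ 26 oz

applesauce: 30 tbsp; plain yogurt: 150 g; chopped walnuts: 52 oz; raisins: 26 oz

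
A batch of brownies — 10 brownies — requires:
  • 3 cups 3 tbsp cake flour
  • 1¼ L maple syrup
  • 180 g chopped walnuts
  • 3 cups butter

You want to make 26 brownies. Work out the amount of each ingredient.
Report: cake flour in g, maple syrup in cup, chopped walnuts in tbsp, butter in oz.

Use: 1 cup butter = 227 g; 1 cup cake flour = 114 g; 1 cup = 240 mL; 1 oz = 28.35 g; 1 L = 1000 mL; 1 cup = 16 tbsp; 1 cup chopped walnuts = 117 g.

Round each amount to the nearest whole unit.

Scaling factor: 26/10 = 13/5 = 2.6.
cake flour: (3 cup + 3 tbsp = 3.1875 cup) × 13/5 × 114 g/cup ≈ 945 g
maple syrup: 1.25 L × 13/5 × 1000 mL/L ÷ 240 mL/cup ≈ 14 cup
chopped walnuts: 180 g × 13/5 ÷ 117 g/cup × 16 tbsp/cup = 64 tbsp
butter: 3 cup × 13/5 × 227 g/cup ÷ 28.35 g/oz ≈ 62 oz

cake flour: 945 g; maple syrup: 14 cup; chopped walnuts: 64 tbsp; butter: 62 oz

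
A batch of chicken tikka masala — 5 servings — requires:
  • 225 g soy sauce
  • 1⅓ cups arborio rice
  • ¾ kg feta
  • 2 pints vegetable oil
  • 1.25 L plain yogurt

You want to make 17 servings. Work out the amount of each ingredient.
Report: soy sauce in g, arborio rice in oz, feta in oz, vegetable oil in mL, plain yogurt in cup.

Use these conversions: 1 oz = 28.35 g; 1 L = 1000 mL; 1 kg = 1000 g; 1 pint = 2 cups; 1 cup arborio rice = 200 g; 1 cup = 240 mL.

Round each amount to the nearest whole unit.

Scaling factor: 17/5 = 3.4.
soy sauce: 225 g × 17/5 = 765 g
arborio rice: 4/3 cup × 17/5 × 200 g/cup ÷ 28.35 g/oz ≈ 32 oz
feta: 0.75 kg × 17/5 × 1000 g/kg ÷ 28.35 g/oz ≈ 90 oz
vegetable oil: 2 pint × 17/5 × 2 cup/pint × 240 mL/cup = 3264 mL
plain yogurt: 1.25 L × 17/5 × 1000 mL/L ÷ 240 mL/cup ≈ 18 cup

soy sauce: 765 g; arborio rice: 32 oz; feta: 90 oz; vegetable oil: 3264 mL; plain yogurt: 18 cup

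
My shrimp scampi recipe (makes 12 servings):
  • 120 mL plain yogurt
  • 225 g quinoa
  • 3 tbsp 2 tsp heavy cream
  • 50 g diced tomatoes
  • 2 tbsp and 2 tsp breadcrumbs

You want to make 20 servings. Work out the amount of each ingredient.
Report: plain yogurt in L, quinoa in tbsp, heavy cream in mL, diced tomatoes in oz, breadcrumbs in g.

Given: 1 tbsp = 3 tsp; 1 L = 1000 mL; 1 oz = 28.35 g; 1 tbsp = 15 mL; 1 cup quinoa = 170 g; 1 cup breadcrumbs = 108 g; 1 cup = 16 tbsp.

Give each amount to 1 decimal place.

plain yogurt: 0.2 L; quinoa: 35.3 tbsp; heavy cream: 91.7 mL; diced tomatoes: 2.9 oz; breadcrumbs: 30.0 g

Scaling factor: 20/12 = 5/3.
plain yogurt: 120 mL × 5/3 ÷ 1000 mL/L = 0.2 L
quinoa: 225 g × 5/3 ÷ 170 g/cup × 16 tbsp/cup ≈ 35.3 tbsp
heavy cream: (3 tbsp + 2 tsp = 11/3 tbsp) × 5/3 × 15 mL/tbsp ≈ 91.7 mL
diced tomatoes: 50 g × 5/3 ÷ 28.35 g/oz ≈ 2.9 oz
breadcrumbs: (2 tbsp + 2 tsp = 8/3 tbsp) × 5/3 ÷ 16 tbsp/cup × 108 g/cup = 30.0 g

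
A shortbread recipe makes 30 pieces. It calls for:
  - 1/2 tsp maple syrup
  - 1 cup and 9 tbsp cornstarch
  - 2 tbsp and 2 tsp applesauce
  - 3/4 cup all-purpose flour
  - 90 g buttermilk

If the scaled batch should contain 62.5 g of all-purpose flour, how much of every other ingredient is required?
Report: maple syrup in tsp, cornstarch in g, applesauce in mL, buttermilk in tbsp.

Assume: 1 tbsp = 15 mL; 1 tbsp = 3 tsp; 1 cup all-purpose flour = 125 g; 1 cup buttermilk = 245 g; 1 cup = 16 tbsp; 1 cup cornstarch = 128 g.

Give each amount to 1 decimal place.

maple syrup: 0.3 tsp; cornstarch: 133.3 g; applesauce: 26.7 mL; buttermilk: 3.9 tbsp

The original recipe has 93.75 g of all-purpose flour, so the scaling factor is 62.5 ÷ 93.75 = 2/3.
maple syrup: 0.5 tsp × 2/3 ≈ 0.3 tsp
cornstarch: (1 cup + 9 tbsp = 1.5625 cup) × 2/3 × 128 g/cup ≈ 133.3 g
applesauce: (2 tbsp + 2 tsp = 8/3 tbsp) × 2/3 × 15 mL/tbsp ≈ 26.7 mL
buttermilk: 90 g × 2/3 ÷ 245 g/cup × 16 tbsp/cup ≈ 3.9 tbsp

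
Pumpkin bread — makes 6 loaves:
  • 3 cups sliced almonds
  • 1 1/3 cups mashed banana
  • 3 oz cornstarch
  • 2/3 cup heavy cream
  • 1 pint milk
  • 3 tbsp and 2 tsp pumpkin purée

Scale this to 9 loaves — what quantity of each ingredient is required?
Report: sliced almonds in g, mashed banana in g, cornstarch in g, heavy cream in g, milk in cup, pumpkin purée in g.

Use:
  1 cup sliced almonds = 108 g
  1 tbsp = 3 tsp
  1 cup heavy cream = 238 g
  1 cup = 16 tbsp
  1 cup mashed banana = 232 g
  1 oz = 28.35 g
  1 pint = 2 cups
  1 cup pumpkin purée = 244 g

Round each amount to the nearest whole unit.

Scaling factor: 9/6 = 3/2 = 1.5.
sliced almonds: 3 cup × 3/2 × 108 g/cup = 486 g
mashed banana: 4/3 cup × 3/2 × 232 g/cup = 464 g
cornstarch: 3 oz × 3/2 × 28.35 g/oz ≈ 128 g
heavy cream: 2/3 cup × 3/2 × 238 g/cup = 238 g
milk: 1 pint × 3/2 × 2 cup/pint = 3 cup
pumpkin purée: (3 tbsp + 2 tsp = 11/3 tbsp) × 3/2 ÷ 16 tbsp/cup × 244 g/cup ≈ 84 g

sliced almonds: 486 g; mashed banana: 464 g; cornstarch: 128 g; heavy cream: 238 g; milk: 3 cup; pumpkin purée: 84 g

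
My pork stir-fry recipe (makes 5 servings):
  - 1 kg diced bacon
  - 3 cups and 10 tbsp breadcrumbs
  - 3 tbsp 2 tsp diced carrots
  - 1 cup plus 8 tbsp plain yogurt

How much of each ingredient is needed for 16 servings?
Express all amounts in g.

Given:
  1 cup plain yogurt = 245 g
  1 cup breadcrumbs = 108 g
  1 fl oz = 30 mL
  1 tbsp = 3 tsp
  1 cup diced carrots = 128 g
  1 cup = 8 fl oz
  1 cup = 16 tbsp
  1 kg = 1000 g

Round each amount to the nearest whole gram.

diced bacon: 3200 g; breadcrumbs: 1253 g; diced carrots: 94 g; plain yogurt: 1176 g

Scaling factor: 16/5 = 3.2.
diced bacon: 1 kg × 16/5 × 1000 g/kg = 3200 g
breadcrumbs: (3 cup + 10 tbsp = 3.625 cup) × 16/5 × 108 g/cup ≈ 1253 g
diced carrots: (3 tbsp + 2 tsp = 11/3 tbsp) × 16/5 ÷ 16 tbsp/cup × 128 g/cup ≈ 94 g
plain yogurt: (1 cup + 8 tbsp = 1.5 cup) × 16/5 × 245 g/cup = 1176 g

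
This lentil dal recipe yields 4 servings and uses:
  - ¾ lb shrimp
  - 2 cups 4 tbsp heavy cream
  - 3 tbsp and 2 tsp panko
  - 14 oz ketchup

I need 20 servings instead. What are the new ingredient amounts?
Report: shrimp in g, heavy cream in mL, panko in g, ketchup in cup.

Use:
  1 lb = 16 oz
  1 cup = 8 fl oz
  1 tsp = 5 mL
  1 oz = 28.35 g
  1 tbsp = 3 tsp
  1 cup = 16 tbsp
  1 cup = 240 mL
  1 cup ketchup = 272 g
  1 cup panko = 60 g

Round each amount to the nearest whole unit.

shrimp: 1701 g; heavy cream: 2700 mL; panko: 69 g; ketchup: 7 cup

Scaling factor: 20/4 = 5.
shrimp: 0.75 lb × 5 × 16 oz/lb × 28.35 g/oz = 1701 g
heavy cream: (2 cup + 4 tbsp = 2.25 cup) × 5 × 240 mL/cup = 2700 mL
panko: (3 tbsp + 2 tsp = 11/3 tbsp) × 5 ÷ 16 tbsp/cup × 60 g/cup ≈ 69 g
ketchup: 14 oz × 5 × 28.35 g/oz ÷ 272 g/cup ≈ 7 cup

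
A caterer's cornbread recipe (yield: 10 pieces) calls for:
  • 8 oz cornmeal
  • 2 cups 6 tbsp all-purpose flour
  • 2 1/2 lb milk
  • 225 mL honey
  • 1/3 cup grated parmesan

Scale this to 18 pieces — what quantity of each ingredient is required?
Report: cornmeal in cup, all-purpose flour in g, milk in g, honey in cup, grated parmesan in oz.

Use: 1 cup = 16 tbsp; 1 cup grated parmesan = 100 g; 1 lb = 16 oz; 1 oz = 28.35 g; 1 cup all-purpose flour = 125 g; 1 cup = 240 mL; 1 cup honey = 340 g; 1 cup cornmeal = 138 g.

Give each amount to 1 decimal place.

Scaling factor: 18/10 = 9/5 = 1.8.
cornmeal: 8 oz × 9/5 × 28.35 g/oz ÷ 138 g/cup ≈ 3.0 cup
all-purpose flour: (2 cup + 6 tbsp = 2.375 cup) × 9/5 × 125 g/cup ≈ 534.4 g
milk: 2.5 lb × 9/5 × 16 oz/lb × 28.35 g/oz = 2041.2 g
honey: 225 mL × 9/5 ÷ 240 mL/cup ≈ 1.7 cup
grated parmesan: 1/3 cup × 9/5 × 100 g/cup ÷ 28.35 g/oz ≈ 2.1 oz

cornmeal: 3.0 cup; all-purpose flour: 534.4 g; milk: 2041.2 g; honey: 1.7 cup; grated parmesan: 2.1 oz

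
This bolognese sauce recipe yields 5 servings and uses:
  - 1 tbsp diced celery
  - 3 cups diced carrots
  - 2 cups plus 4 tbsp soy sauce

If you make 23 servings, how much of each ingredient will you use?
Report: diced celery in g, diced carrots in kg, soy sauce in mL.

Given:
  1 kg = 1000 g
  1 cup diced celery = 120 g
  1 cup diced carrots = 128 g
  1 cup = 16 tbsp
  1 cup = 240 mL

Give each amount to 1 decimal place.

Scaling factor: 23/5 = 4.6.
diced celery: 1 tbsp × 23/5 ÷ 16 tbsp/cup × 120 g/cup = 34.5 g
diced carrots: 3 cup × 23/5 × 128 g/cup ÷ 1000 g/kg ≈ 1.8 kg
soy sauce: (2 cup + 4 tbsp = 2.25 cup) × 23/5 × 240 mL/cup = 2484.0 mL

diced celery: 34.5 g; diced carrots: 1.8 kg; soy sauce: 2484.0 mL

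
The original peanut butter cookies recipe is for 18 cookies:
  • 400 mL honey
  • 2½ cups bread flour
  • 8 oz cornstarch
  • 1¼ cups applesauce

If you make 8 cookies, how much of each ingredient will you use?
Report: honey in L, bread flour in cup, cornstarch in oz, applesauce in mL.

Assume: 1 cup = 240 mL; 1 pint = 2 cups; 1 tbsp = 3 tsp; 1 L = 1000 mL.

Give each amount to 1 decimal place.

honey: 0.2 L; bread flour: 1.1 cup; cornstarch: 3.6 oz; applesauce: 133.3 mL

Scaling factor: 8/18 = 4/9.
honey: 400 mL × 4/9 ÷ 1000 mL/L ≈ 0.2 L
bread flour: 2.5 cup × 4/9 ≈ 1.1 cup
cornstarch: 8 oz × 4/9 ≈ 3.6 oz
applesauce: 1.25 cup × 4/9 × 240 mL/cup ≈ 133.3 mL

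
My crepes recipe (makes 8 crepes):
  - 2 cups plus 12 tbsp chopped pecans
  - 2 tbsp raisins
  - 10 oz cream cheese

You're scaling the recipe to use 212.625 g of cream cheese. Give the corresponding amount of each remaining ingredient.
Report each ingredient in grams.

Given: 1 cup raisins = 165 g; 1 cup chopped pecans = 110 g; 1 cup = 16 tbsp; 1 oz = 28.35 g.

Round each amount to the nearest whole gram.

chopped pecans: 227 g; raisins: 15 g

The original recipe has 283.5 g of cream cheese, so the scaling factor is 212.625 ÷ 283.5 = 3/4 = 0.75.
chopped pecans: (2 cup + 12 tbsp = 2.75 cup) × 3/4 × 110 g/cup ≈ 227 g
raisins: 2 tbsp × 3/4 ÷ 16 tbsp/cup × 165 g/cup ≈ 15 g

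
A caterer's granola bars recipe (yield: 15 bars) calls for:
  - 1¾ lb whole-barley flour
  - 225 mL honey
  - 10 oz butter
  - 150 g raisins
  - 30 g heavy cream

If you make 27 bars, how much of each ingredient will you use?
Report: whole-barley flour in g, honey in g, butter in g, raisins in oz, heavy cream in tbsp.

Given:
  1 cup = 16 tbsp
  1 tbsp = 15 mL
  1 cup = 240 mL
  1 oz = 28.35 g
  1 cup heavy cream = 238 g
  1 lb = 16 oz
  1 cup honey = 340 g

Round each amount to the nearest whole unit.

whole-barley flour: 1429 g; honey: 574 g; butter: 510 g; raisins: 10 oz; heavy cream: 4 tbsp

Scaling factor: 27/15 = 9/5 = 1.8.
whole-barley flour: 1.75 lb × 9/5 × 16 oz/lb × 28.35 g/oz ≈ 1429 g
honey: 225 mL × 9/5 ÷ 240 mL/cup × 340 g/cup ≈ 574 g
butter: 10 oz × 9/5 × 28.35 g/oz ≈ 510 g
raisins: 150 g × 9/5 ÷ 28.35 g/oz ≈ 10 oz
heavy cream: 30 g × 9/5 ÷ 238 g/cup × 16 tbsp/cup ≈ 4 tbsp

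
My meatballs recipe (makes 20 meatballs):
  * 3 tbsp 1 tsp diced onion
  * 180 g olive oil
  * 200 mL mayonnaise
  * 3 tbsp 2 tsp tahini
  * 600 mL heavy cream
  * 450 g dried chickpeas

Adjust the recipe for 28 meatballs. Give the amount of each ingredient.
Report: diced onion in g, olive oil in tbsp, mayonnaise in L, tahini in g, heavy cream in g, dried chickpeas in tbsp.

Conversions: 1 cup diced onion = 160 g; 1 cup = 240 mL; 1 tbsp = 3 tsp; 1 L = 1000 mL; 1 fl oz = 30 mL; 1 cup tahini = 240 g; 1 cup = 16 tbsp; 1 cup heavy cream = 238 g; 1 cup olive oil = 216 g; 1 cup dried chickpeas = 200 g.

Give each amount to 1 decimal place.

Scaling factor: 28/20 = 7/5 = 1.4.
diced onion: (3 tbsp + 1 tsp = 10/3 tbsp) × 7/5 ÷ 16 tbsp/cup × 160 g/cup ≈ 46.7 g
olive oil: 180 g × 7/5 ÷ 216 g/cup × 16 tbsp/cup ≈ 18.7 tbsp
mayonnaise: 200 mL × 7/5 ÷ 1000 mL/L ≈ 0.3 L
tahini: (3 tbsp + 2 tsp = 11/3 tbsp) × 7/5 ÷ 16 tbsp/cup × 240 g/cup = 77.0 g
heavy cream: 600 mL × 7/5 ÷ 240 mL/cup × 238 g/cup = 833.0 g
dried chickpeas: 450 g × 7/5 ÷ 200 g/cup × 16 tbsp/cup = 50.4 tbsp

diced onion: 46.7 g; olive oil: 18.7 tbsp; mayonnaise: 0.3 L; tahini: 77.0 g; heavy cream: 833.0 g; dried chickpeas: 50.4 tbsp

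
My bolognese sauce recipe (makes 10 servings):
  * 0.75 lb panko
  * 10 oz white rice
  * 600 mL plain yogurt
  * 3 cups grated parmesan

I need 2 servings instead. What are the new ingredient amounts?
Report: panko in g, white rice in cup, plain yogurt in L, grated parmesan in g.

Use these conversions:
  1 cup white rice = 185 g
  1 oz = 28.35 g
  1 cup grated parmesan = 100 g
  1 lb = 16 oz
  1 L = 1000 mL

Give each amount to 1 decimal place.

panko: 68.0 g; white rice: 0.3 cup; plain yogurt: 0.1 L; grated parmesan: 60.0 g

Scaling factor: 2/10 = 1/5 = 0.2.
panko: 0.75 lb × 1/5 × 16 oz/lb × 28.35 g/oz ≈ 68.0 g
white rice: 10 oz × 1/5 × 28.35 g/oz ÷ 185 g/cup ≈ 0.3 cup
plain yogurt: 600 mL × 1/5 ÷ 1000 mL/L ≈ 0.1 L
grated parmesan: 3 cup × 1/5 × 100 g/cup = 60.0 g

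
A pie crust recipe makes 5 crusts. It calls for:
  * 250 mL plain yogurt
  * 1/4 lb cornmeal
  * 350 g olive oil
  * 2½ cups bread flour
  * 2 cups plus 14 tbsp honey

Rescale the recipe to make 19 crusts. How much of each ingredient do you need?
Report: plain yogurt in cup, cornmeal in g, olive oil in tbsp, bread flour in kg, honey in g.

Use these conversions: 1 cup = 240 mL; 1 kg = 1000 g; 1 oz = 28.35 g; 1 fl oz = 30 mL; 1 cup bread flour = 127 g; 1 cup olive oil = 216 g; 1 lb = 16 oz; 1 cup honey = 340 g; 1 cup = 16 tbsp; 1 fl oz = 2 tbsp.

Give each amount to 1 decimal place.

Scaling factor: 19/5 = 3.8.
plain yogurt: 250 mL × 19/5 ÷ 240 mL/cup ≈ 4.0 cup
cornmeal: 0.25 lb × 19/5 × 16 oz/lb × 28.35 g/oz ≈ 430.9 g
olive oil: 350 g × 19/5 ÷ 216 g/cup × 16 tbsp/cup ≈ 98.5 tbsp
bread flour: 2.5 cup × 19/5 × 127 g/cup ÷ 1000 g/kg ≈ 1.2 kg
honey: (2 cup + 14 tbsp = 2.875 cup) × 19/5 × 340 g/cup = 3714.5 g

plain yogurt: 4.0 cup; cornmeal: 430.9 g; olive oil: 98.5 tbsp; bread flour: 1.2 kg; honey: 3714.5 g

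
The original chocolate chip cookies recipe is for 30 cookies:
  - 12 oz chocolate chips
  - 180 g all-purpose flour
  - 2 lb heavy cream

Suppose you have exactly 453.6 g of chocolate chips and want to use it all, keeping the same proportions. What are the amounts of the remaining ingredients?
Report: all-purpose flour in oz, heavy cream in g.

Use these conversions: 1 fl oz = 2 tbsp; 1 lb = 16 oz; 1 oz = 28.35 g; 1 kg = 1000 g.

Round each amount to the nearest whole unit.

all-purpose flour: 8 oz; heavy cream: 1210 g

The original recipe has 340.2 g of chocolate chips, so the scaling factor is 453.6 ÷ 340.2 = 4/3.
all-purpose flour: 180 g × 4/3 ÷ 28.35 g/oz ≈ 8 oz
heavy cream: 2 lb × 4/3 × 16 oz/lb × 28.35 g/oz ≈ 1210 g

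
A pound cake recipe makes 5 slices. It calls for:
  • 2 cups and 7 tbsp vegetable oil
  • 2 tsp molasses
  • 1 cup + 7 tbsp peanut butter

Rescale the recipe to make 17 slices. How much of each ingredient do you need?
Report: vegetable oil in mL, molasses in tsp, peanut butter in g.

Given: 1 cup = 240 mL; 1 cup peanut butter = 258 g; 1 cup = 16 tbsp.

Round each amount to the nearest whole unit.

vegetable oil: 1989 mL; molasses: 7 tsp; peanut butter: 1261 g

Scaling factor: 17/5 = 3.4.
vegetable oil: (2 cup + 7 tbsp = 2.4375 cup) × 17/5 × 240 mL/cup = 1989 mL
molasses: 2 tsp × 17/5 ≈ 7 tsp
peanut butter: (1 cup + 7 tbsp = 1.4375 cup) × 17/5 × 258 g/cup ≈ 1261 g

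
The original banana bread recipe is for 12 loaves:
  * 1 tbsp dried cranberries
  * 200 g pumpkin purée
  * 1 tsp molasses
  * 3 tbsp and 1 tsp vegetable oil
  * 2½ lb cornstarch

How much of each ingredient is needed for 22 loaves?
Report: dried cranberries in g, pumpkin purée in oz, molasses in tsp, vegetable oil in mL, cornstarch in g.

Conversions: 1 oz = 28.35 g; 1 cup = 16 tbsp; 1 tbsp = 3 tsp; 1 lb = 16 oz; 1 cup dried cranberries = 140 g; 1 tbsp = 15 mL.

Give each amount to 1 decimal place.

Scaling factor: 22/12 = 11/6.
dried cranberries: 1 tbsp × 11/6 ÷ 16 tbsp/cup × 140 g/cup ≈ 16.0 g
pumpkin purée: 200 g × 11/6 ÷ 28.35 g/oz ≈ 12.9 oz
molasses: 1 tsp × 11/6 ≈ 1.8 tsp
vegetable oil: (3 tbsp + 1 tsp = 10/3 tbsp) × 11/6 × 15 mL/tbsp ≈ 91.7 mL
cornstarch: 2.5 lb × 11/6 × 16 oz/lb × 28.35 g/oz = 2079.0 g

dried cranberries: 16.0 g; pumpkin purée: 12.9 oz; molasses: 1.8 tsp; vegetable oil: 91.7 mL; cornstarch: 2079.0 g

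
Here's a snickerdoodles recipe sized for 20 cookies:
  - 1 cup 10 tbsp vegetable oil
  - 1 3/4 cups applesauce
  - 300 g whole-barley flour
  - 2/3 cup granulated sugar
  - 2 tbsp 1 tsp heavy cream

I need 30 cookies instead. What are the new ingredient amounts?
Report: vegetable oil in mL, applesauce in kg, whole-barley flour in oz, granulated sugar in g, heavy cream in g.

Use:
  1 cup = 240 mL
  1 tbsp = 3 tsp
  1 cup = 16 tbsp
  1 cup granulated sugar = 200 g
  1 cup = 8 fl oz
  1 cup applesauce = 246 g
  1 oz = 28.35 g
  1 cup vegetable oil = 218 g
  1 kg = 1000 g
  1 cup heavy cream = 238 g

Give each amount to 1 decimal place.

vegetable oil: 585.0 mL; applesauce: 0.6 kg; whole-barley flour: 15.9 oz; granulated sugar: 200.0 g; heavy cream: 52.1 g

Scaling factor: 30/20 = 3/2 = 1.5.
vegetable oil: (1 cup + 10 tbsp = 1.625 cup) × 3/2 × 240 mL/cup = 585.0 mL
applesauce: 1.75 cup × 3/2 × 246 g/cup ÷ 1000 g/kg ≈ 0.6 kg
whole-barley flour: 300 g × 3/2 ÷ 28.35 g/oz ≈ 15.9 oz
granulated sugar: 2/3 cup × 3/2 × 200 g/cup = 200.0 g
heavy cream: (2 tbsp + 1 tsp = 7/3 tbsp) × 3/2 ÷ 16 tbsp/cup × 238 g/cup ≈ 52.1 g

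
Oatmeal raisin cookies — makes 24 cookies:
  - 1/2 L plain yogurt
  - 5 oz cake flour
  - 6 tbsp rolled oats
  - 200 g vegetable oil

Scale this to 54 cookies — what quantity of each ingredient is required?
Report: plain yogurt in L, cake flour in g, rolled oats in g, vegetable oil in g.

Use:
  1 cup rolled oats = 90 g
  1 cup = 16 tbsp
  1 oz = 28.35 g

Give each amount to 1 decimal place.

Scaling factor: 54/24 = 9/4 = 2.25.
plain yogurt: 0.5 L × 9/4 ≈ 1.1 L
cake flour: 5 oz × 9/4 × 28.35 g/oz ≈ 318.9 g
rolled oats: 6 tbsp × 9/4 ÷ 16 tbsp/cup × 90 g/cup ≈ 75.9 g
vegetable oil: 200 g × 9/4 = 450.0 g

plain yogurt: 1.1 L; cake flour: 318.9 g; rolled oats: 75.9 g; vegetable oil: 450.0 g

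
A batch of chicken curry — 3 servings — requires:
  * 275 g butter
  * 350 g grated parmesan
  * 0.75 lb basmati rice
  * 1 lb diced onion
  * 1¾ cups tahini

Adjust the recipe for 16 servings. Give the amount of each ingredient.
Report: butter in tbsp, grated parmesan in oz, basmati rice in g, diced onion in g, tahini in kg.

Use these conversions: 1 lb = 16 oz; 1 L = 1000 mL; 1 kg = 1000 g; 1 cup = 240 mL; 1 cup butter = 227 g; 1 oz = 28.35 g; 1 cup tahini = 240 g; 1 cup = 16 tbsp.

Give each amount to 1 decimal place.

Scaling factor: 16/3.
butter: 275 g × 16/3 ÷ 227 g/cup × 16 tbsp/cup ≈ 103.4 tbsp
grated parmesan: 350 g × 16/3 ÷ 28.35 g/oz ≈ 65.8 oz
basmati rice: 0.75 lb × 16/3 × 16 oz/lb × 28.35 g/oz = 1814.4 g
diced onion: 1 lb × 16/3 × 16 oz/lb × 28.35 g/oz = 2419.2 g
tahini: 1.75 cup × 16/3 × 240 g/cup ÷ 1000 g/kg ≈ 2.2 kg

butter: 103.4 tbsp; grated parmesan: 65.8 oz; basmati rice: 1814.4 g; diced onion: 2419.2 g; tahini: 2.2 kg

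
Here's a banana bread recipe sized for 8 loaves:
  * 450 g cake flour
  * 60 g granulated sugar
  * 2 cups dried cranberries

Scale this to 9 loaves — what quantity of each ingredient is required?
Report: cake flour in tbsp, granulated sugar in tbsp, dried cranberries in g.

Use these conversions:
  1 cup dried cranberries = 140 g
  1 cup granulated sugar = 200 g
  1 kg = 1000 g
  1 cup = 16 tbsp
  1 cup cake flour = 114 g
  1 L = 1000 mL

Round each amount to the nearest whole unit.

cake flour: 71 tbsp; granulated sugar: 5 tbsp; dried cranberries: 315 g

Scaling factor: 9/8 = 1.125.
cake flour: 450 g × 9/8 ÷ 114 g/cup × 16 tbsp/cup ≈ 71 tbsp
granulated sugar: 60 g × 9/8 ÷ 200 g/cup × 16 tbsp/cup ≈ 5 tbsp
dried cranberries: 2 cup × 9/8 × 140 g/cup = 315 g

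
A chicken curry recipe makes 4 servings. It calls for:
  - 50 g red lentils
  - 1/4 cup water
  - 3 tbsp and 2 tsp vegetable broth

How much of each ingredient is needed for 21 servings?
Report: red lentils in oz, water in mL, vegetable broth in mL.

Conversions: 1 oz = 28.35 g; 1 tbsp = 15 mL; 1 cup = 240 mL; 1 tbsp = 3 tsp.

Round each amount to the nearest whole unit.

red lentils: 9 oz; water: 315 mL; vegetable broth: 289 mL

Scaling factor: 21/4 = 5.25.
red lentils: 50 g × 21/4 ÷ 28.35 g/oz ≈ 9 oz
water: 0.25 cup × 21/4 × 240 mL/cup = 315 mL
vegetable broth: (3 tbsp + 2 tsp = 11/3 tbsp) × 21/4 × 15 mL/tbsp ≈ 289 mL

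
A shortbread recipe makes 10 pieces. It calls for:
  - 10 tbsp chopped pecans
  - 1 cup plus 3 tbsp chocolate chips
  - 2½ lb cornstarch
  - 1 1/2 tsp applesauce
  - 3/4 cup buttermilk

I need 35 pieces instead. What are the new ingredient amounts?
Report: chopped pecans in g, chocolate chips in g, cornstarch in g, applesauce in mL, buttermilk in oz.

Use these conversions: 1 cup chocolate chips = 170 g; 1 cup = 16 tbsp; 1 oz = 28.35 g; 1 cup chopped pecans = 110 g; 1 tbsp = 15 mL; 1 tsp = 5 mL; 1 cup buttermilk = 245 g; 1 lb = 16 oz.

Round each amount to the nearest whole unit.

Scaling factor: 35/10 = 7/2 = 3.5.
chopped pecans: 10 tbsp × 7/2 ÷ 16 tbsp/cup × 110 g/cup ≈ 241 g
chocolate chips: (1 cup + 3 tbsp = 1.1875 cup) × 7/2 × 170 g/cup ≈ 707 g
cornstarch: 2.5 lb × 7/2 × 16 oz/lb × 28.35 g/oz = 3969 g
applesauce: 1.5 tsp × 7/2 × 5 mL/tsp ≈ 26 mL
buttermilk: 0.75 cup × 7/2 × 245 g/cup ÷ 28.35 g/oz ≈ 23 oz

chopped pecans: 241 g; chocolate chips: 707 g; cornstarch: 3969 g; applesauce: 26 mL; buttermilk: 23 oz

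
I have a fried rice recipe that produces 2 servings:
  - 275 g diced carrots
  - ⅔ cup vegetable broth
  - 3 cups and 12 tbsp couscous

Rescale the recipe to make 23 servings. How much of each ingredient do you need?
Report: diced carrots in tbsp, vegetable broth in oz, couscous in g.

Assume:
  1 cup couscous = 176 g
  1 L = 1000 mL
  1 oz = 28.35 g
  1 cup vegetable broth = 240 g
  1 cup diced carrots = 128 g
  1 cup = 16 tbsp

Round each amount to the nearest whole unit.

diced carrots: 395 tbsp; vegetable broth: 65 oz; couscous: 7590 g

Scaling factor: 23/2 = 11.5.
diced carrots: 275 g × 23/2 ÷ 128 g/cup × 16 tbsp/cup ≈ 395 tbsp
vegetable broth: 2/3 cup × 23/2 × 240 g/cup ÷ 28.35 g/oz ≈ 65 oz
couscous: (3 cup + 12 tbsp = 3.75 cup) × 23/2 × 176 g/cup = 7590 g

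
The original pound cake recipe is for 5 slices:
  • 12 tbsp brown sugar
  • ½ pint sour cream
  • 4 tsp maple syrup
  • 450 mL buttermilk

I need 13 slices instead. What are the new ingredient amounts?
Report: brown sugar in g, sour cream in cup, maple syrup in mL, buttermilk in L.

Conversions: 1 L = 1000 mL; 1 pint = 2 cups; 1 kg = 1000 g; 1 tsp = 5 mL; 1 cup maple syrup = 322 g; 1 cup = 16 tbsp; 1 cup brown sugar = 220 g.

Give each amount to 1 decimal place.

brown sugar: 429.0 g; sour cream: 2.6 cup; maple syrup: 52.0 mL; buttermilk: 1.2 L

Scaling factor: 13/5 = 2.6.
brown sugar: 12 tbsp × 13/5 ÷ 16 tbsp/cup × 220 g/cup = 429.0 g
sour cream: 0.5 pint × 13/5 × 2 cup/pint = 2.6 cup
maple syrup: 4 tsp × 13/5 × 5 mL/tsp = 52.0 mL
buttermilk: 450 mL × 13/5 ÷ 1000 mL/L ≈ 1.2 L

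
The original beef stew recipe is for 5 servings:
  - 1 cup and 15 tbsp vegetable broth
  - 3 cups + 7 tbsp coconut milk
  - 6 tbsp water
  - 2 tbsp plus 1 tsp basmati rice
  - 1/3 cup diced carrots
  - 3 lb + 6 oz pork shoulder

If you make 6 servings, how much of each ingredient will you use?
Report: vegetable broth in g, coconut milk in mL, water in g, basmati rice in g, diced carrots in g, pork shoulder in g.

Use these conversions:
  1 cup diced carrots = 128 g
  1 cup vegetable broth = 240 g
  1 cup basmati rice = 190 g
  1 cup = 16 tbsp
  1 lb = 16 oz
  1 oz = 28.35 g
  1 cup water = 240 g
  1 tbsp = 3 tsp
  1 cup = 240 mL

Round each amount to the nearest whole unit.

vegetable broth: 558 g; coconut milk: 990 mL; water: 108 g; basmati rice: 33 g; diced carrots: 51 g; pork shoulder: 1837 g

Scaling factor: 6/5 = 1.2.
vegetable broth: (1 cup + 15 tbsp = 1.9375 cup) × 6/5 × 240 g/cup = 558 g
coconut milk: (3 cup + 7 tbsp = 3.4375 cup) × 6/5 × 240 mL/cup = 990 mL
water: 6 tbsp × 6/5 ÷ 16 tbsp/cup × 240 g/cup = 108 g
basmati rice: (2 tbsp + 1 tsp = 7/3 tbsp) × 6/5 ÷ 16 tbsp/cup × 190 g/cup ≈ 33 g
diced carrots: 1/3 cup × 6/5 × 128 g/cup ≈ 51 g
pork shoulder: (3 lb + 6 oz = 3.375 lb) × 6/5 × 16 oz/lb × 28.35 g/oz ≈ 1837 g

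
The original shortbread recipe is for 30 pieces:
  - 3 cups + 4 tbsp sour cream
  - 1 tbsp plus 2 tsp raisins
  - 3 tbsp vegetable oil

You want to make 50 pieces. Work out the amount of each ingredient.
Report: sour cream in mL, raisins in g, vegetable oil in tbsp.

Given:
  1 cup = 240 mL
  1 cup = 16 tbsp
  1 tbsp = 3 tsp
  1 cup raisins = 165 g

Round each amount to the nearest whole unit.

sour cream: 1300 mL; raisins: 29 g; vegetable oil: 5 tbsp

Scaling factor: 50/30 = 5/3.
sour cream: (3 cup + 4 tbsp = 3.25 cup) × 5/3 × 240 mL/cup = 1300 mL
raisins: (1 tbsp + 2 tsp = 5/3 tbsp) × 5/3 ÷ 16 tbsp/cup × 165 g/cup ≈ 29 g
vegetable oil: 3 tbsp × 5/3 = 5 tbsp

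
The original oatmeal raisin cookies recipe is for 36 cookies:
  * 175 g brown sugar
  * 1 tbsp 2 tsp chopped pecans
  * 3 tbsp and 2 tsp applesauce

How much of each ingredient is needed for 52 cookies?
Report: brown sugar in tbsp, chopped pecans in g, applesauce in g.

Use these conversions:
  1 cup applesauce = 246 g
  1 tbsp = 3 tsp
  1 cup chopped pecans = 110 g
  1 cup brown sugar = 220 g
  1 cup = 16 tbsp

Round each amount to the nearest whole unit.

brown sugar: 18 tbsp; chopped pecans: 17 g; applesauce: 81 g

Scaling factor: 52/36 = 13/9.
brown sugar: 175 g × 13/9 ÷ 220 g/cup × 16 tbsp/cup ≈ 18 tbsp
chopped pecans: (1 tbsp + 2 tsp = 5/3 tbsp) × 13/9 ÷ 16 tbsp/cup × 110 g/cup ≈ 17 g
applesauce: (3 tbsp + 2 tsp = 11/3 tbsp) × 13/9 ÷ 16 tbsp/cup × 246 g/cup ≈ 81 g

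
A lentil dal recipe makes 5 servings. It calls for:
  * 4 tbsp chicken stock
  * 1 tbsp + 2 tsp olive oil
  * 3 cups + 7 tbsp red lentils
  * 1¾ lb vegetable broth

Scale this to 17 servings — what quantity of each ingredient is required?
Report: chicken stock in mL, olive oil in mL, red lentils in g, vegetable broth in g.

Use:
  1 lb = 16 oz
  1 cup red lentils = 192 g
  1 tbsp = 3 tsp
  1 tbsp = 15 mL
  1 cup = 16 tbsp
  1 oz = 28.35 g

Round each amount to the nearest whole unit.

Scaling factor: 17/5 = 3.4.
chicken stock: 4 tbsp × 17/5 × 15 mL/tbsp = 204 mL
olive oil: (1 tbsp + 2 tsp = 5/3 tbsp) × 17/5 × 15 mL/tbsp = 85 mL
red lentils: (3 cup + 7 tbsp = 3.4375 cup) × 17/5 × 192 g/cup = 2244 g
vegetable broth: 1.75 lb × 17/5 × 16 oz/lb × 28.35 g/oz ≈ 2699 g

chicken stock: 204 mL; olive oil: 85 mL; red lentils: 2244 g; vegetable broth: 2699 g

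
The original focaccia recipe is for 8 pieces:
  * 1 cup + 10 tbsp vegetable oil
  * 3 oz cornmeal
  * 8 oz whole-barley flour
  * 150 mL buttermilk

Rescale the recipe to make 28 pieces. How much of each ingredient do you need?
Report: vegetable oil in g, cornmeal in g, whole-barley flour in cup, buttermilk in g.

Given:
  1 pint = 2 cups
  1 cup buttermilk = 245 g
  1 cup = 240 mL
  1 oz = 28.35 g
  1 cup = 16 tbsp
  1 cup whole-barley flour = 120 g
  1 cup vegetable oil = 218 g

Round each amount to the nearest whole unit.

Scaling factor: 28/8 = 7/2 = 3.5.
vegetable oil: (1 cup + 10 tbsp = 1.625 cup) × 7/2 × 218 g/cup ≈ 1240 g
cornmeal: 3 oz × 7/2 × 28.35 g/oz ≈ 298 g
whole-barley flour: 8 oz × 7/2 × 28.35 g/oz ÷ 120 g/cup ≈ 7 cup
buttermilk: 150 mL × 7/2 ÷ 240 mL/cup × 245 g/cup ≈ 536 g

vegetable oil: 1240 g; cornmeal: 298 g; whole-barley flour: 7 cup; buttermilk: 536 g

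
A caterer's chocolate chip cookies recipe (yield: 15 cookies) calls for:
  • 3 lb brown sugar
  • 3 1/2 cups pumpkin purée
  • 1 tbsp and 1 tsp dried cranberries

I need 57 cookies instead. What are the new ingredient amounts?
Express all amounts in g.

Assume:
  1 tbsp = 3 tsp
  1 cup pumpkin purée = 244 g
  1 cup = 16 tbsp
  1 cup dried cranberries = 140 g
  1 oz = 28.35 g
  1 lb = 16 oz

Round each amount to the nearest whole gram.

Scaling factor: 57/15 = 19/5 = 3.8.
brown sugar: 3 lb × 19/5 × 16 oz/lb × 28.35 g/oz ≈ 5171 g
pumpkin purée: 3.5 cup × 19/5 × 244 g/cup ≈ 3245 g
dried cranberries: (1 tbsp + 1 tsp = 4/3 tbsp) × 19/5 ÷ 16 tbsp/cup × 140 g/cup ≈ 44 g

brown sugar: 5171 g; pumpkin purée: 3245 g; dried cranberries: 44 g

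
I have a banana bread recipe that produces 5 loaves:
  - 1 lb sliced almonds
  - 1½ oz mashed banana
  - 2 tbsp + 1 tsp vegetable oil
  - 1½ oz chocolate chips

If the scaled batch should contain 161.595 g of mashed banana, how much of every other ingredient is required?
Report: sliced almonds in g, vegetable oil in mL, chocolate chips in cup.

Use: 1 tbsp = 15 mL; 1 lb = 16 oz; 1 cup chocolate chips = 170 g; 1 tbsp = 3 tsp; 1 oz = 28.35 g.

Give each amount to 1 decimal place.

sliced almonds: 1723.7 g; vegetable oil: 133.0 mL; chocolate chips: 1.0 cup

The original recipe has 42.525 g of mashed banana, so the scaling factor is 161.595 ÷ 42.525 = 19/5 = 3.8.
sliced almonds: 1 lb × 19/5 × 16 oz/lb × 28.35 g/oz ≈ 1723.7 g
vegetable oil: (2 tbsp + 1 tsp = 7/3 tbsp) × 19/5 × 15 mL/tbsp = 133.0 mL
chocolate chips: 1.5 oz × 19/5 × 28.35 g/oz ÷ 170 g/cup ≈ 1.0 cup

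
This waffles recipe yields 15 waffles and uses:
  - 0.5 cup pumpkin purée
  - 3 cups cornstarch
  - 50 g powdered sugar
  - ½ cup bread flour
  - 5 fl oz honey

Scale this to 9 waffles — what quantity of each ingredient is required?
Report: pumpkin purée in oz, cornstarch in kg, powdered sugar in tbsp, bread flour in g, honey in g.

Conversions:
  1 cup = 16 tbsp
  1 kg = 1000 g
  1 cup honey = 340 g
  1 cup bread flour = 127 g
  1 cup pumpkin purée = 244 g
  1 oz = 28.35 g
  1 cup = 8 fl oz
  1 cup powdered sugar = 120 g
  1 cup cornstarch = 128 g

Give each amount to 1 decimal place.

pumpkin purée: 2.6 oz; cornstarch: 0.2 kg; powdered sugar: 4.0 tbsp; bread flour: 38.1 g; honey: 127.5 g

Scaling factor: 9/15 = 3/5 = 0.6.
pumpkin purée: 0.5 cup × 3/5 × 244 g/cup ÷ 28.35 g/oz ≈ 2.6 oz
cornstarch: 3 cup × 3/5 × 128 g/cup ÷ 1000 g/kg ≈ 0.2 kg
powdered sugar: 50 g × 3/5 ÷ 120 g/cup × 16 tbsp/cup = 4.0 tbsp
bread flour: 0.5 cup × 3/5 × 127 g/cup = 38.1 g
honey: 5 fl oz × 3/5 ÷ 8 fl oz/cup × 340 g/cup = 127.5 g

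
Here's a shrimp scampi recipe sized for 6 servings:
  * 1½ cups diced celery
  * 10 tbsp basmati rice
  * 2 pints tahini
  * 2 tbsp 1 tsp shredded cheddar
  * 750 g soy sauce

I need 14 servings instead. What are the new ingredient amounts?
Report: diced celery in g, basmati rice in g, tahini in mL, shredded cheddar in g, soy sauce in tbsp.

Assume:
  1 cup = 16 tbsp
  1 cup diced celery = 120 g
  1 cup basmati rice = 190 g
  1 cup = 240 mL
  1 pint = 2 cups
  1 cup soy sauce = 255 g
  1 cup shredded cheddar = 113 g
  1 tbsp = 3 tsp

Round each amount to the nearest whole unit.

diced celery: 420 g; basmati rice: 277 g; tahini: 2240 mL; shredded cheddar: 38 g; soy sauce: 110 tbsp

Scaling factor: 14/6 = 7/3.
diced celery: 1.5 cup × 7/3 × 120 g/cup = 420 g
basmati rice: 10 tbsp × 7/3 ÷ 16 tbsp/cup × 190 g/cup ≈ 277 g
tahini: 2 pint × 7/3 × 2 cup/pint × 240 mL/cup = 2240 mL
shredded cheddar: (2 tbsp + 1 tsp = 7/3 tbsp) × 7/3 ÷ 16 tbsp/cup × 113 g/cup ≈ 38 g
soy sauce: 750 g × 7/3 ÷ 255 g/cup × 16 tbsp/cup ≈ 110 tbsp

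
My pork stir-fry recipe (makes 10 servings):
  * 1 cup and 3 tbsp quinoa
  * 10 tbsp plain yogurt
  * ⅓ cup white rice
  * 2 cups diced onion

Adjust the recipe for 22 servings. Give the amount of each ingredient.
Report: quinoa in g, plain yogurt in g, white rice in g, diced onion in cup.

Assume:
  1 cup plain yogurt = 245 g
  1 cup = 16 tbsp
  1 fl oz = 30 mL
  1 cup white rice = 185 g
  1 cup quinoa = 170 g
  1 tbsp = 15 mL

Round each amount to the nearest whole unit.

quinoa: 444 g; plain yogurt: 337 g; white rice: 136 g; diced onion: 4 cup

Scaling factor: 22/10 = 11/5 = 2.2.
quinoa: (1 cup + 3 tbsp = 1.1875 cup) × 11/5 × 170 g/cup ≈ 444 g
plain yogurt: 10 tbsp × 11/5 ÷ 16 tbsp/cup × 245 g/cup ≈ 337 g
white rice: 1/3 cup × 11/5 × 185 g/cup ≈ 136 g
diced onion: 2 cup × 11/5 ≈ 4 cup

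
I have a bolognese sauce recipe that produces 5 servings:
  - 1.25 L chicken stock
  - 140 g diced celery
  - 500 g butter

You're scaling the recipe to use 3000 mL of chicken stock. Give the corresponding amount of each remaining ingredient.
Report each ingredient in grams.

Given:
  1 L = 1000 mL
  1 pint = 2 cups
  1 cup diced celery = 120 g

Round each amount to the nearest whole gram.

The original recipe has 1250 mL of chicken stock, so the scaling factor is 3000 ÷ 1250 = 12/5 = 2.4.
diced celery: 140 g × 12/5 = 336 g
butter: 500 g × 12/5 = 1200 g

diced celery: 336 g; butter: 1200 g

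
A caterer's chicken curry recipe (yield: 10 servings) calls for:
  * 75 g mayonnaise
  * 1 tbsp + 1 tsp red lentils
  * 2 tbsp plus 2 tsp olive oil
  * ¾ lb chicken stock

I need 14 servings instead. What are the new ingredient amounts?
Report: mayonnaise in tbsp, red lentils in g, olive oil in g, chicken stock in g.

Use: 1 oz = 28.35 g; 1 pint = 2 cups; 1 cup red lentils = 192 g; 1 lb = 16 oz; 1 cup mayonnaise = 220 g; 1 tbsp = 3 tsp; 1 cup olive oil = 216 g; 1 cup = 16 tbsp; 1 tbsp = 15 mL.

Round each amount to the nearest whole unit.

mayonnaise: 8 tbsp; red lentils: 22 g; olive oil: 50 g; chicken stock: 476 g

Scaling factor: 14/10 = 7/5 = 1.4.
mayonnaise: 75 g × 7/5 ÷ 220 g/cup × 16 tbsp/cup ≈ 8 tbsp
red lentils: (1 tbsp + 1 tsp = 4/3 tbsp) × 7/5 ÷ 16 tbsp/cup × 192 g/cup ≈ 22 g
olive oil: (2 tbsp + 2 tsp = 8/3 tbsp) × 7/5 ÷ 16 tbsp/cup × 216 g/cup ≈ 50 g
chicken stock: 0.75 lb × 7/5 × 16 oz/lb × 28.35 g/oz ≈ 476 g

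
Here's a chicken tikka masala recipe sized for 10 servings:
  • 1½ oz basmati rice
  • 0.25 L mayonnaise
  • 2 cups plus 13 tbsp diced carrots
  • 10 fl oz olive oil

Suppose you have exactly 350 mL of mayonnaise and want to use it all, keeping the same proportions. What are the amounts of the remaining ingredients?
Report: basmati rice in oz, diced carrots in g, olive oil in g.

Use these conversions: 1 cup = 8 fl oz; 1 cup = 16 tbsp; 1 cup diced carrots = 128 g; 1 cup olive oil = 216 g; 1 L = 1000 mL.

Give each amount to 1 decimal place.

The original recipe has 250 mL of mayonnaise, so the scaling factor is 350 ÷ 250 = 7/5 = 1.4.
basmati rice: 1.5 oz × 7/5 = 2.1 oz
diced carrots: (2 cup + 13 tbsp = 2.8125 cup) × 7/5 × 128 g/cup = 504.0 g
olive oil: 10 fl oz × 7/5 ÷ 8 fl oz/cup × 216 g/cup = 378.0 g

basmati rice: 2.1 oz; diced carrots: 504.0 g; olive oil: 378.0 g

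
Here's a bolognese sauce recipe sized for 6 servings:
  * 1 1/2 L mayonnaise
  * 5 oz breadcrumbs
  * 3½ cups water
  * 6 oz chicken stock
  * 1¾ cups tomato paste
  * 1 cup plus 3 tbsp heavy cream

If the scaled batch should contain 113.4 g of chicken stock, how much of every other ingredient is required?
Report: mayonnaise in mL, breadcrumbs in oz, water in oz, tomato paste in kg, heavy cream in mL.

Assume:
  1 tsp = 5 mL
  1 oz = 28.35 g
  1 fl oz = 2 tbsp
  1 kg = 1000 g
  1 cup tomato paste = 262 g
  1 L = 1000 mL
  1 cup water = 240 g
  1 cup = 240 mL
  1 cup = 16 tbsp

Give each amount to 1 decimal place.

The original recipe has 170.1 g of chicken stock, so the scaling factor is 113.4 ÷ 170.1 = 2/3.
mayonnaise: 1.5 L × 2/3 × 1000 mL/L = 1000.0 mL
breadcrumbs: 5 oz × 2/3 ≈ 3.3 oz
water: 3.5 cup × 2/3 × 240 g/cup ÷ 28.35 g/oz ≈ 19.8 oz
tomato paste: 1.75 cup × 2/3 × 262 g/cup ÷ 1000 g/kg ≈ 0.3 kg
heavy cream: (1 cup + 3 tbsp = 1.1875 cup) × 2/3 × 240 mL/cup = 190.0 mL

mayonnaise: 1000.0 mL; breadcrumbs: 3.3 oz; water: 19.8 oz; tomato paste: 0.3 kg; heavy cream: 190.0 mL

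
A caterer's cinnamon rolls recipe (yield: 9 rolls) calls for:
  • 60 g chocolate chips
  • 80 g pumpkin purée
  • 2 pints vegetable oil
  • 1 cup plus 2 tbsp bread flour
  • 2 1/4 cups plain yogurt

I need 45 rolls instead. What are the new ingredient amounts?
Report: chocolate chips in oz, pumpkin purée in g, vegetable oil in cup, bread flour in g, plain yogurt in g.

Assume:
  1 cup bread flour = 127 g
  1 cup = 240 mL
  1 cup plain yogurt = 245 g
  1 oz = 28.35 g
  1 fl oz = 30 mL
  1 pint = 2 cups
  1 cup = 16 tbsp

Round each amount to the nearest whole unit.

Scaling factor: 45/9 = 5.
chocolate chips: 60 g × 5 ÷ 28.35 g/oz ≈ 11 oz
pumpkin purée: 80 g × 5 = 400 g
vegetable oil: 2 pint × 5 × 2 cup/pint = 20 cup
bread flour: (1 cup + 2 tbsp = 1.125 cup) × 5 × 127 g/cup ≈ 714 g
plain yogurt: 2.25 cup × 5 × 245 g/cup ≈ 2756 g

chocolate chips: 11 oz; pumpkin purée: 400 g; vegetable oil: 20 cup; bread flour: 714 g; plain yogurt: 2756 g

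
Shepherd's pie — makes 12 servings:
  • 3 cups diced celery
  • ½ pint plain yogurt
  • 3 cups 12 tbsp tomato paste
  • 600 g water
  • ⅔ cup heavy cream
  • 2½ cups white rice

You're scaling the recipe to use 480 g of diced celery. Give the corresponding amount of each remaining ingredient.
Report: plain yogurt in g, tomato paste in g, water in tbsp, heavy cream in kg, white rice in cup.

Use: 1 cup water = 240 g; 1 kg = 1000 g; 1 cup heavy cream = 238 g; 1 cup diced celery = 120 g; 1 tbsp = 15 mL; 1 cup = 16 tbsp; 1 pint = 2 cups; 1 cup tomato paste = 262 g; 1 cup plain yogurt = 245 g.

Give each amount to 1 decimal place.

plain yogurt: 326.7 g; tomato paste: 1310.0 g; water: 53.3 tbsp; heavy cream: 0.2 kg; white rice: 3.3 cup

The original recipe has 360 g of diced celery, so the scaling factor is 480 ÷ 360 = 4/3.
plain yogurt: 0.5 pint × 4/3 × 2 cup/pint × 245 g/cup ≈ 326.7 g
tomato paste: (3 cup + 12 tbsp = 3.75 cup) × 4/3 × 262 g/cup = 1310.0 g
water: 600 g × 4/3 ÷ 240 g/cup × 16 tbsp/cup ≈ 53.3 tbsp
heavy cream: 2/3 cup × 4/3 × 238 g/cup ÷ 1000 g/kg ≈ 0.2 kg
white rice: 2.5 cup × 4/3 ≈ 3.3 cup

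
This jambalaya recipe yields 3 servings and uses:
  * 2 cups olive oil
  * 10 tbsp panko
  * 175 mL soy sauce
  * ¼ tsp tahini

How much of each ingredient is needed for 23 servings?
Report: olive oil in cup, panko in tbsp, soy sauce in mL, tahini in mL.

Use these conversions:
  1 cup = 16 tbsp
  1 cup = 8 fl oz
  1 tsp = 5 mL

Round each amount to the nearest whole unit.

Scaling factor: 23/3.
olive oil: 2 cup × 23/3 ≈ 15 cup
panko: 10 tbsp × 23/3 ≈ 77 tbsp
soy sauce: 175 mL × 23/3 ≈ 1342 mL
tahini: 0.25 tsp × 23/3 × 5 mL/tsp ≈ 10 mL

olive oil: 15 cup; panko: 77 tbsp; soy sauce: 1342 mL; tahini: 10 mL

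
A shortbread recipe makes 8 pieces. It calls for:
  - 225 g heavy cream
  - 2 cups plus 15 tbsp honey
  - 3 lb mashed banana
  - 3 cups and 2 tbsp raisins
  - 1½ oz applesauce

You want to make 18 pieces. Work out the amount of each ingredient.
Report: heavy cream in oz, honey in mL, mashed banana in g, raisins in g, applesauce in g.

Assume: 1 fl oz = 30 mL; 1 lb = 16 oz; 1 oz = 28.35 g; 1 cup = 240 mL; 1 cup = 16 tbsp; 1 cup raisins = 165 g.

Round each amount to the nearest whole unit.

heavy cream: 18 oz; honey: 1586 mL; mashed banana: 3062 g; raisins: 1160 g; applesauce: 96 g

Scaling factor: 18/8 = 9/4 = 2.25.
heavy cream: 225 g × 9/4 ÷ 28.35 g/oz ≈ 18 oz
honey: (2 cup + 15 tbsp = 2.9375 cup) × 9/4 × 240 mL/cup ≈ 1586 mL
mashed banana: 3 lb × 9/4 × 16 oz/lb × 28.35 g/oz ≈ 3062 g
raisins: (3 cup + 2 tbsp = 3.125 cup) × 9/4 × 165 g/cup ≈ 1160 g
applesauce: 1.5 oz × 9/4 × 28.35 g/oz ≈ 96 g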